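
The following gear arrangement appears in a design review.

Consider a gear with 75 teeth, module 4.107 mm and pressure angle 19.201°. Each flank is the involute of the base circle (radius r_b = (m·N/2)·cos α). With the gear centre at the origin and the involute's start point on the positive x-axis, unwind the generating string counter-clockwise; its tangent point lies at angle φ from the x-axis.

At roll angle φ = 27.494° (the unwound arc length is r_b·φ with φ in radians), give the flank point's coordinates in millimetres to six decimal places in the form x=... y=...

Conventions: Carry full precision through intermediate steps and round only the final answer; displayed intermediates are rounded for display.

x=161.238695 y=5.234674

single-mesh involute tooth geometry (75T wheel at module 4.107)
pitch radius r_p = m·N/2 = 4.107·75/2 = 154.012500
base radius r_b = r_p·cos α = 154.012500·cos 19.201° = 145.444882
roll angle φ = 27.494° = 0.47986082 rad
x = r_b·(cos φ + φ·sin φ) = 161.238695
y = r_b·(sin φ − φ·cos φ) = 5.234674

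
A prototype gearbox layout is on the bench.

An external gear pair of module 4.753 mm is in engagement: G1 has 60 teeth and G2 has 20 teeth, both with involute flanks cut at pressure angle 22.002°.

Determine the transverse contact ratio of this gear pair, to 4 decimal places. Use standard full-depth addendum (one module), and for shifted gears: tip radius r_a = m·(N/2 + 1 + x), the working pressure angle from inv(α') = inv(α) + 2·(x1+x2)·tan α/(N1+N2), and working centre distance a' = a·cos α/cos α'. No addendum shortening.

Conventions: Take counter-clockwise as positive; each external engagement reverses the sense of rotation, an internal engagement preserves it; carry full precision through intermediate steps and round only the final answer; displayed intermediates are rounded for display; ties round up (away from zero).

class = single-mesh tooth geometry [involute pair 60T × 20T, m = 4.753]
base radii: r_b1 = 132.205281, r_b2 = 44.068427
tip radii: r_a1 = 147.343000, r_a2 = 52.283000
no profile shift: α' = α, a' = a
action lengths: √(r_a1²−r_b1²) = 65.051697, √(r_a2²−r_b2²) = 28.133358
base pitch p_b = π·m·cos α = 13.844505
CR = (65.051697 + 28.133358 − 190.120000·sin 22.00200°)/13.844505 = 1.586095
contact ratio ≈ 1.5861

1.5861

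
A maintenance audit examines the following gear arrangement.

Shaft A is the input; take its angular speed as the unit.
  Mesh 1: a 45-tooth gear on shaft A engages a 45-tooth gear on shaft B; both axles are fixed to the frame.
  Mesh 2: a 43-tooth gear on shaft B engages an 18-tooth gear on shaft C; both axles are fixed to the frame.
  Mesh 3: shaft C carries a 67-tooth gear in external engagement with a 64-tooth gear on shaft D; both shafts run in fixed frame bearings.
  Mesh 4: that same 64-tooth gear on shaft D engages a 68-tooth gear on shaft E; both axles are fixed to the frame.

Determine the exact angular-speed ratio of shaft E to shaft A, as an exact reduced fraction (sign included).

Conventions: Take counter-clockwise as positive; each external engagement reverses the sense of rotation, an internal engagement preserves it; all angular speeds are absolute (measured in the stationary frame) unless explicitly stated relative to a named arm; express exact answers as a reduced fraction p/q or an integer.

2881/1224

class = fixed-axis compound train [4 meshes; 4 ratios multiply, 4 sense flips]
mesh 1 [45T→45T]: running ratio 1, sense −
mesh 2 [43T→18T]: running ratio 43/18, sense +
mesh 3 [67T→64T]: running ratio 2881/1152, sense −
mesh 4 [64T→68T]: running ratio 2881/1224, sense +
ω_out/ω_in = 2881/1224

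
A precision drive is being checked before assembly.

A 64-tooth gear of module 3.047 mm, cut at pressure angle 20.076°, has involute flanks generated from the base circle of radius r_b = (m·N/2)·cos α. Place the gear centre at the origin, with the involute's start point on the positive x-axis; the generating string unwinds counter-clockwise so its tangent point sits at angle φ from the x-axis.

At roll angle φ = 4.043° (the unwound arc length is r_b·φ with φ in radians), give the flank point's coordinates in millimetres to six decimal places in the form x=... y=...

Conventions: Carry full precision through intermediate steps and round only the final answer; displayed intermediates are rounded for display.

x=91.807188 y=0.010720

single-mesh involute tooth geometry (64T wheel at module 3.047)
pitch radius r_p = m·N/2 = 3.047·64/2 = 97.504000
base radius r_b = r_p·cos α = 97.504000·cos 20.076° = 91.579474
roll angle φ = 4.043° = 0.07056366 rad
x = r_b·(cos φ + φ·sin φ) = 91.807188
y = r_b·(sin φ − φ·cos φ) = 0.010720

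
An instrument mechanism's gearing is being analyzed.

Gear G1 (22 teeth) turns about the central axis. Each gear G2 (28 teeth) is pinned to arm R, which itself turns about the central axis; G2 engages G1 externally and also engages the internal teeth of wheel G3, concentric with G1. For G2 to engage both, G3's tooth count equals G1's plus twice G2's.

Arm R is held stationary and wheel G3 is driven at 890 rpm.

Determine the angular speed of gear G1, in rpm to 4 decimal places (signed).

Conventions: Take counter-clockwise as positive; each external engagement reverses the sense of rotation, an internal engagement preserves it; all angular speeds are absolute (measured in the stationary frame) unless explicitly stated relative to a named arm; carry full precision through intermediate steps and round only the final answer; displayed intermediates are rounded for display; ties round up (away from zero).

-3155.4545 rpm

recognized (axles ride arm R): planetary set, 22/28/78 teeth
normalise by the input: solve with ω_ring = 1, then scale by 890 rpm
ring teeth: 22 + 2·28 = 78
22(ω_sun−ω_arm) = −78(ω_ring−ω_arm),  ω_arm = 0, ω_ring = 1
ω_sun = 0 − (78/22)(1−0) = -39/11
scale: ω_sun = -39/11 × 890 rpm = -3155.4545 rpm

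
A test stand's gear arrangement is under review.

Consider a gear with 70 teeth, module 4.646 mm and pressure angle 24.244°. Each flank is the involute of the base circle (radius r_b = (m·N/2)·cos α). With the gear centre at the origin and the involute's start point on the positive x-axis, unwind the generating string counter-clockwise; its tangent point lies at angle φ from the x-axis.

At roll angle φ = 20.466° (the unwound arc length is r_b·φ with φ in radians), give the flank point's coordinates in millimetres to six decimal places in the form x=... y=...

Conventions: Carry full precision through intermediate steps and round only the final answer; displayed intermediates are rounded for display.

x=157.427918 y=2.223861

recognized (one wheel, involute flank): single-mesh tooth geometry, m = 4.646, N = 70
pitch radius r_p = m·N/2 = 4.646·70/2 = 162.610000
base radius r_b = r_p·cos α = 162.610000·cos 24.244° = 148.268619
roll angle φ = 20.466° = 0.35719908 rad
x = r_b·(cos φ + φ·sin φ) = 157.427918
y = r_b·(sin φ − φ·cos φ) = 2.223861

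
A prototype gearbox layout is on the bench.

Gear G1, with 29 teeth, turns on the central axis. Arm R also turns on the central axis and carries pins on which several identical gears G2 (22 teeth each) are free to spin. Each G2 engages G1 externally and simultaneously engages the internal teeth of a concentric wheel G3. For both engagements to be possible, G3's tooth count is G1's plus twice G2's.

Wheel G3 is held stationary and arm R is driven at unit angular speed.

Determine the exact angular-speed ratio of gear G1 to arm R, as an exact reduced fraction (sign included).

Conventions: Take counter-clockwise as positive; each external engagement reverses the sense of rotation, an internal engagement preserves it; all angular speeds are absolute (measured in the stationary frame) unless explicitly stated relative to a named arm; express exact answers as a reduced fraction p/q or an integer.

recognized (axles ride arm R): planetary set, 29/22/73 teeth
ring teeth: 29 + 2·22 = 73
29(ω_sun−ω_arm) = −73(ω_ring−ω_arm),  ω_ring = 0, ω_arm = 1
ω_sun = 1 − (73/29)(0−1) = 102/29
ω_out/ω_in = 102/29

102/29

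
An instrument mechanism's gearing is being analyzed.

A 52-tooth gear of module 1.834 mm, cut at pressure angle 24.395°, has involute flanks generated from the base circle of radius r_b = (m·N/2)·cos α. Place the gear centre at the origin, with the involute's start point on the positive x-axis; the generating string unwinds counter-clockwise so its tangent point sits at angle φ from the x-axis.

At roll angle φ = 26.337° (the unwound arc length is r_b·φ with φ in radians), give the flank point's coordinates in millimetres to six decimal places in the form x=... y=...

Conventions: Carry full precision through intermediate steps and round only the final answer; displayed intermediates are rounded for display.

x=47.775148 y=1.376458

class = single-mesh tooth geometry [base-circle involute, m = 1.834, 52T]
pitch radius r_p = m·N/2 = 1.834·52/2 = 47.684000
base radius r_b = r_p·cos α = 47.684000·cos 24.395° = 43.426759
roll angle φ = 26.337° = 0.45966737 rad
x = r_b·(cos φ + φ·sin φ) = 47.775148
y = r_b·(sin φ − φ·cos φ) = 1.376458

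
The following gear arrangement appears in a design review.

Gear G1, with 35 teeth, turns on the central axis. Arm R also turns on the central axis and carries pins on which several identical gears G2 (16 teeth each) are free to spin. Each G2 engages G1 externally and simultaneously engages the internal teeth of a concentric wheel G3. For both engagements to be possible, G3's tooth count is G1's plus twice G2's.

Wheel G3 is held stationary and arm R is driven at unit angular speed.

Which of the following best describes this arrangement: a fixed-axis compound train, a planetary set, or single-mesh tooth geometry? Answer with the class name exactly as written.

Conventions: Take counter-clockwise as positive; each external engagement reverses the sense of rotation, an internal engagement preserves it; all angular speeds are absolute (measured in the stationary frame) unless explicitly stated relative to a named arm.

topology: planetary set — G1 35T / G2 16T / G3 67T, arm = carrier (Willis)
classification: planetary set

planetary set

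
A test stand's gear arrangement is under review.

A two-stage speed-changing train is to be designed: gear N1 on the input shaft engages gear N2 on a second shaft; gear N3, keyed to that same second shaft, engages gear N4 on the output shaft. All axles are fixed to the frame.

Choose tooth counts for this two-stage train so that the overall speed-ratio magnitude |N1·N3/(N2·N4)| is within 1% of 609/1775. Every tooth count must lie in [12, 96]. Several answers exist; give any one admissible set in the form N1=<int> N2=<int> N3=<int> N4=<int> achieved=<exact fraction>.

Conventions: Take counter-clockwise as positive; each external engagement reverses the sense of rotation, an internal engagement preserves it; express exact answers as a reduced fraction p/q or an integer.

class = fixed-axis compound train [2-stage, 609/1775 wanted]
target = 609/1775 in lowest terms: an exact hit needs N1·N3 = k·609 and N2·N4 = k·1775 for one integer k, every count in [12, 96]; additionally prefer no 1:1 stage (N1 ≠ N2, N3 ≠ N4)
k = 1: N1·N3 = 609 = 21·29, N2·N4 = 1775 = 25·71
achieved = 21·29/(25·71) = 609/1775; |achieved − target| = 0 ≤ 609/177500 ✓

N1=21 N2=25 N3=29 N4=71 achieved=609/1775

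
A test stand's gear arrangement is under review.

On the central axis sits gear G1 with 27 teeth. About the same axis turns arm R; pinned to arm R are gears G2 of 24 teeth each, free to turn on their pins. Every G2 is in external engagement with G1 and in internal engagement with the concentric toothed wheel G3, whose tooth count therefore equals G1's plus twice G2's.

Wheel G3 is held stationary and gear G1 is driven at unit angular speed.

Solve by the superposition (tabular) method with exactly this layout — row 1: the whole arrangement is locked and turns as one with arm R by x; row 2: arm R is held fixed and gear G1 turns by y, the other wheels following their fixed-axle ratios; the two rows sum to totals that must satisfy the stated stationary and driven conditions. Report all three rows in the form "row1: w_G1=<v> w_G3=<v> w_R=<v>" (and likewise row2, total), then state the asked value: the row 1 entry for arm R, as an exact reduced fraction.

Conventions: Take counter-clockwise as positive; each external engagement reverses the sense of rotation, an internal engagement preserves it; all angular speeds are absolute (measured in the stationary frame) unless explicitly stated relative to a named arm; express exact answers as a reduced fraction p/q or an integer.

topology: planetary set — G1 27T / G2 24T / G3 75T, arm = carrier (Willis)
row 1 — lock + rotate with arm: ω_sun = ω_ring = ω_arm = x
superposition row 2 [arm held]: sun y, ring −(27/75)·y, arm 0
boundary: total ω_ring = x − (27/75)·y = 0 and total ω_sun = x + y = 1  ⇒  y = 25/34, x = 9/34
row 2 ring = −(27/75)·25/34 = -9/34
totals (row 1 + row 2): sun 9/34 + 25/34 = 1, ring 9/34 + (-9/34) = 0, arm 9/34 + 0 = 9/34
asked cell (row1, arm) = 9/34

row1: w_G1=9/34 w_G3=9/34 w_R=9/34
row2: w_G1=25/34 w_G3=-9/34 w_R=0
total: w_G1=1 w_G3=0 w_R=9/34
asked value: 9/34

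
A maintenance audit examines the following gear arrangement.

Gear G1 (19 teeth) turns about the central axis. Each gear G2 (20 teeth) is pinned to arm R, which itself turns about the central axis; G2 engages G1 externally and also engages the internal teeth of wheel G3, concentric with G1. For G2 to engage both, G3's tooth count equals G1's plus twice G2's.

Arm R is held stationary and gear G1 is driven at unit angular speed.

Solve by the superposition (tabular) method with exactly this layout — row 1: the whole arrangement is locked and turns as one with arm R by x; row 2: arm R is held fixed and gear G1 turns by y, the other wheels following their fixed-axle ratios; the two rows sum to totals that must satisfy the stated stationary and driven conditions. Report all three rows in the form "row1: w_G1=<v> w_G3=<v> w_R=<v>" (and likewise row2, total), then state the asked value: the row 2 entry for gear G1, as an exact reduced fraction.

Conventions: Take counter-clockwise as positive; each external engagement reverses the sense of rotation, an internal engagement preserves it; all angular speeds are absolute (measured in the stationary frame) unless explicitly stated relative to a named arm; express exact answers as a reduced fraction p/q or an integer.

row1: w_G1=0 w_G3=0 w_R=0
row2: w_G1=1 w_G3=-19/59 w_R=0
total: w_G1=1 w_G3=-19/59 w_R=0
asked value: 1

class = planetary set [G3 = 19+2·20 = 59; Willis about the carrier]
row 1 — lock + rotate with arm: ω_sun = ω_ring = ω_arm = x
row 2 (arm held, sun turns y): ω_ring = −(19/59)·y, ω_arm = 0
boundary: total ω_arm = x = 0 and total ω_sun = x + y = 1  ⇒  y = 1, x = 0
row 2 ring = −(19/59)·1 = -19/59
totals (row 1 + row 2): sun 0 + 1 = 1, ring 0 + (-19/59) = -19/59, arm 0 + 0 = 0
asked cell (row2, sun) = 1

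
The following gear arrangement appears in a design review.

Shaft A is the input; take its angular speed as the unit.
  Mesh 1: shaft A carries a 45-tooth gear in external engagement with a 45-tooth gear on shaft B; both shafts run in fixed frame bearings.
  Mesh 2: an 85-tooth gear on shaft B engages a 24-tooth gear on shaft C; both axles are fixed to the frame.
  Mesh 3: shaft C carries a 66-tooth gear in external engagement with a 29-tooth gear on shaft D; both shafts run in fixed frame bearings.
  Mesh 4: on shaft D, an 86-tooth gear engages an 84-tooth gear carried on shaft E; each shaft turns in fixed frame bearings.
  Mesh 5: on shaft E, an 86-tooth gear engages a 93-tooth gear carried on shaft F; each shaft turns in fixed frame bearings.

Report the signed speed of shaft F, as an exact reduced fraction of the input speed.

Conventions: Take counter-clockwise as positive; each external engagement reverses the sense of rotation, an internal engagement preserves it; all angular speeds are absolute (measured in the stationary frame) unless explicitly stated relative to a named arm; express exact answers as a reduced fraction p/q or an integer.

5-mesh fixed-axis compound train (all bearings frame-fixed)
mesh 1 [45T→45T]: |ω|/ω_in = 1×45/45 = 1, sense flips to −
mesh 2 [85T→24T]: |ω|/ω_in = 1×85/24 = 85/24, sense flips to +
mesh 3 [66T→29T]: |ω|/ω_in = (85/24)×66/29 = 935/116, sense flips to −
mesh 4 [86T→84T]: |ω|/ω_in = (935/116)×86/84 = 40205/4872, sense flips to +
mesh 5 [86T→93T]: |ω|/ω_in = (40205/4872)×86/93 = 1728815/226548, sense flips to −
signed output speed (× input speed) = -1728815/226548

-1728815/226548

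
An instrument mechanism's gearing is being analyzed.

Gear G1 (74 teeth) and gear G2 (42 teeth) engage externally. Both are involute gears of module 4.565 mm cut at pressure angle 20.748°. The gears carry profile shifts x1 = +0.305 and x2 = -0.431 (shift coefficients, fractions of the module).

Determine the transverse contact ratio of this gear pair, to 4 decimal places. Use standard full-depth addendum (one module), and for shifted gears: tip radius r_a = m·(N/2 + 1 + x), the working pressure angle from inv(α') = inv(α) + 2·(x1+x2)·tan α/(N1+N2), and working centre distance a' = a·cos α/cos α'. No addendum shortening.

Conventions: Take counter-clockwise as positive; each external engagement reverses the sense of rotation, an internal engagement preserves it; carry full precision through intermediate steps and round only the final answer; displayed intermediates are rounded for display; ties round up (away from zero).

1.7592

single-mesh involute tooth geometry (74T engaging 42T at module 4.565)
base radii: r_b1 = 157.951101, r_b2 = 89.647922
tip radii: r_a1 = 174.862325, r_a2 = 98.462485
inv(α') = inv(20.748°) + 2·(+0.305-0.431)·tan α/(74+42) = 0.01588231  ⇒  α' = 20.41358°
a' = a·cos α / cos α' = 264.7700·cos 20.748°/cos 20.41358° = 264.190356
action lengths: √(r_a1²−r_b1²) = 75.021879, √(r_a2²−r_b2²) = 40.719909
base pitch p_b = π·m·cos α = 13.411298
CR = (75.021879 + 40.719909 − 264.190356·sin 20.41358°)/13.411298 = 1.759242
contact ratio ≈ 1.7592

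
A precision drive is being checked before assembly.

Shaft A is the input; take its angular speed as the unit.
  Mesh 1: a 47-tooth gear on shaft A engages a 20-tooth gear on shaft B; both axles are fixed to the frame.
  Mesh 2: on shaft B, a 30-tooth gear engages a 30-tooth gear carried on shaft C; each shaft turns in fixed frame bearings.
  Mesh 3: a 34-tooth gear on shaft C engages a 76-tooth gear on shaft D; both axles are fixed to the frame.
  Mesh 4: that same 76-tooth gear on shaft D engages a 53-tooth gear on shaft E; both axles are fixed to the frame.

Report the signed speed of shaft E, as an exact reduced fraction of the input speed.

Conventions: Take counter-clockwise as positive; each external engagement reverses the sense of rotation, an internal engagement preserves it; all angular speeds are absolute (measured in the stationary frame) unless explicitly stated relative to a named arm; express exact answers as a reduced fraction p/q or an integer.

799/530

4-mesh fixed-axis compound train (all bearings frame-fixed)
mesh 1 [47T→20T]: |ω|/ω_in = 1×47/20 = 47/20, sense flips to −
mesh 2 [30T→30T]: |ω|/ω_in = (47/20)×30/30 = 47/20, sense flips to +
mesh 3 [34T→76T]: |ω|/ω_in = (47/20)×34/76 = 799/760, sense flips to −
mesh 4 [76T→53T]: |ω|/ω_in = (799/760)×76/53 = 799/530, sense flips to +
signed output speed (× input speed) = 799/530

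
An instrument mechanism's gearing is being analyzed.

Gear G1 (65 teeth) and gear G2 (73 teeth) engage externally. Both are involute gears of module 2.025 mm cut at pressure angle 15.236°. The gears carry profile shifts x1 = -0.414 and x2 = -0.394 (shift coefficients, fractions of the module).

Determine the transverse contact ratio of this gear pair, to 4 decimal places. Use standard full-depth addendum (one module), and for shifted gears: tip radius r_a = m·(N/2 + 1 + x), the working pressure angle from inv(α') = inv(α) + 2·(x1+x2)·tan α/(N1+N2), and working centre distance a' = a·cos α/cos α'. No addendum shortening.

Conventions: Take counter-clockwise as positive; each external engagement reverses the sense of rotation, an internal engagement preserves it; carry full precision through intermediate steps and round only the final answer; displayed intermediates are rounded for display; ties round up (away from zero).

2.5972

single-mesh involute tooth geometry (65T engaging 73T at module 2.025)
base radii: r_b1 = 63.499294, r_b2 = 71.314591
tip radii: r_a1 = 66.999150, r_a2 = 75.139650
inv(α') = inv(15.236°) + 2·(-0.414-0.394)·tan α/(65+73) = 0.00326096  ⇒  α' = 12.17971°
a' = a·cos α / cos α' = 139.7250·cos 15.236°/cos 12.17971° = 137.918334
action lengths: √(r_a1²−r_b1²) = 21.371144, √(r_a2²−r_b2²) = 23.668461
base pitch p_b = π·m·cos α = 6.138120
CR = (21.371144 + 23.668461 − 137.918334·sin 12.17971°)/6.138120 = 2.597176
contact ratio ≈ 2.5972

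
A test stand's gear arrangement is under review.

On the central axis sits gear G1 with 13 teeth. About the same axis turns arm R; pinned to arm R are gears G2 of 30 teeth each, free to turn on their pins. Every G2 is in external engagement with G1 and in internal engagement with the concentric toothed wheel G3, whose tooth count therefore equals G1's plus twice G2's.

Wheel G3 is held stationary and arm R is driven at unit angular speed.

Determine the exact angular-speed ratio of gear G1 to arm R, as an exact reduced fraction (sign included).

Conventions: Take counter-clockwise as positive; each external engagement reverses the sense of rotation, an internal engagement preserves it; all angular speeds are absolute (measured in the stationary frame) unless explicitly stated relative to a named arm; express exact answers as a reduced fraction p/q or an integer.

86/13

topology: planetary set — G1 13T / G2 30T / G3 73T, arm = carrier (Willis)
ring teeth: 13 + 2·30 = 73
13(ω_sun−ω_arm) = −73(ω_ring−ω_arm),  ω_ring = 0, ω_arm = 1
ω_sun = 1 − (73/13)(0−1) = 86/13
ω_out/ω_in = 86/13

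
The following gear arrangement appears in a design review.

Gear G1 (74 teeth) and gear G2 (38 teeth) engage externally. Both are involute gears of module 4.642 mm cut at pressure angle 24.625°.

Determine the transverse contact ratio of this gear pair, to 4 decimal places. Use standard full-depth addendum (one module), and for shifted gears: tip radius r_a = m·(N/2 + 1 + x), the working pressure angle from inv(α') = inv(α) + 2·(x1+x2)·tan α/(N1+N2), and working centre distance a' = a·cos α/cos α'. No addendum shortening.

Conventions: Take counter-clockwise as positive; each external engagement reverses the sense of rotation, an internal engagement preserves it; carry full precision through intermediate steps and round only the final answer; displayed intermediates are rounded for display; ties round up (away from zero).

class = single-mesh tooth geometry [involute pair 74T × 38T, m = 4.642]
base radii: r_b1 = 156.133727, r_b2 = 80.176779
tip radii: r_a1 = 176.396000, r_a2 = 92.840000
no profile shift: α' = α, a' = a
action lengths: √(r_a1²−r_b1²) = 82.084153, √(r_a2²−r_b2²) = 46.807582
base pitch p_b = π·m·cos α = 13.256988
CR = (82.084153 + 46.807582 − 259.952000·sin 24.62500°)/13.256988 = 1.552056
contact ratio ≈ 1.5521

1.5521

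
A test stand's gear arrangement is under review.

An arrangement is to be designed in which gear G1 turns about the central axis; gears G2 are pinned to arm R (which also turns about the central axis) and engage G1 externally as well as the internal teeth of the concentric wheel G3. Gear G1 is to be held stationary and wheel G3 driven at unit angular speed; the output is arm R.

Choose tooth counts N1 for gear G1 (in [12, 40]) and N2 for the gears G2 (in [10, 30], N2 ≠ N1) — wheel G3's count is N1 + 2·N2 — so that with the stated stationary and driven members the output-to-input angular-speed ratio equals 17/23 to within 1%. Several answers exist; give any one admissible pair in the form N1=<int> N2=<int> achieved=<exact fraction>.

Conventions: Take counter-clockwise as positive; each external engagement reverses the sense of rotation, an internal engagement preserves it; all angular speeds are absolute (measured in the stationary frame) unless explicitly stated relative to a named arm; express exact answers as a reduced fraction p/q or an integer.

N1=12 N2=11 achieved=17/23

planetary set to be sized for 17/23 (Willis relation)
Willis with ω_sun = 0: ω_arm/ω_ring = N3/(N1+N3); set equal to 17/23  ⇒  N3/N1 = (17/23)/(1 − 17/23) = 17/6
N3 = N1 + 2·N2  ⇒  N2/N1 = (N3/N1 − 1)/2 = (17/6 − 1)/2 = 11/12
smallest multiple with N1 ≥ 12 and N2 ≥ 10: k = 1  ⇒  N1 = 1·12 = 12, N2 = 1·11 = 11 (N1 ≤ 40, N2 ≤ 30, N2 ≠ N1 ✓), N3 = 12 + 2·11 = 34
check: N3/(N1+N3) with N1 = 12, N3 = 34 gives 17/23; |achieved − target| = 0 ≤ 17/2300 ✓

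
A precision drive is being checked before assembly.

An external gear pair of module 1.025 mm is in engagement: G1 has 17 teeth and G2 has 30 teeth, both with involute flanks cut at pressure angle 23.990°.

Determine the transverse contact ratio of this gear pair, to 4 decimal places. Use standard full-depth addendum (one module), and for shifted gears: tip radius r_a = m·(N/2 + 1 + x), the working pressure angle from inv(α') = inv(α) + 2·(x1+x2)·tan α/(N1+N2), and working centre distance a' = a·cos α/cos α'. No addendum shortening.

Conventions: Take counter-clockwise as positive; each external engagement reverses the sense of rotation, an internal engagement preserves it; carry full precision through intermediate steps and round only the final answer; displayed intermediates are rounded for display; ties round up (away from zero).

1.4547

single-mesh involute tooth geometry (17T engaging 30T at module 1.025)
base radii: r_b1 = 7.959883, r_b2 = 14.046853
tip radii: r_a1 = 9.737500, r_a2 = 16.400000
no profile shift: α' = α, a' = a
action lengths: √(r_a1²−r_b1²) = 5.608847, √(r_a2²−r_b2²) = 8.464392
base pitch p_b = π·m·cos α = 2.941966
CR = (5.608847 + 8.464392 − 24.087500·sin 23.99000°)/2.941966 = 1.454745
contact ratio ≈ 1.4547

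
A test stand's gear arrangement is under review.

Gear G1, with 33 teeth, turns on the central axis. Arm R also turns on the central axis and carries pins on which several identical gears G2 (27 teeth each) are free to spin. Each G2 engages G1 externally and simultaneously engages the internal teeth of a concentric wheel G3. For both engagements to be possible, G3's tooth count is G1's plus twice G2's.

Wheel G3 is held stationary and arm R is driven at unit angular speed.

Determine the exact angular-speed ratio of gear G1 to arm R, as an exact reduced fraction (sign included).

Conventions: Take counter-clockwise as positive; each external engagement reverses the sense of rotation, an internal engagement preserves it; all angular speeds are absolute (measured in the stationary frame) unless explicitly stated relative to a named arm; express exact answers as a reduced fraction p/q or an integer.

recognized (axles ride arm R): planetary set, 33/27/87 teeth
ring teeth: 33 + 2·27 = 87
33(ω_sun−ω_arm) = −87(ω_ring−ω_arm),  ω_ring = 0, ω_arm = 1
ω_sun = 1 − (87/33)(0−1) = 40/11
ω_out/ω_in = 40/11

40/11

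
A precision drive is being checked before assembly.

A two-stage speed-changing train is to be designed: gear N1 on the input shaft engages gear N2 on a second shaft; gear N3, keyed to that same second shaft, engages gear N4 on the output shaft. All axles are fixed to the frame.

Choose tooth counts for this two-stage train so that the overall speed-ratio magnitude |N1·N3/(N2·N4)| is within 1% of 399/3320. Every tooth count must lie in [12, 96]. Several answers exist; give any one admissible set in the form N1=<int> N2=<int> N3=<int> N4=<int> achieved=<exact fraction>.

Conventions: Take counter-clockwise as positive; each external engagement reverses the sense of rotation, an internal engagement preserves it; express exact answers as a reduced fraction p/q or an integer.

2-stage fixed-axis compound train for ratio 399/3320
target = 399/3320 in lowest terms: an exact hit needs N1·N3 = k·399 and N2·N4 = k·3320 for one integer k, every count in [12, 96]; additionally prefer no 1:1 stage (N1 ≠ N2, N3 ≠ N4)
k = 1: N1·N3 = 399 = 19·21, N2·N4 = 3320 = 40·83
achieved = 19·21/(40·83) = 399/3320; |achieved − target| = 0 ≤ 399/332000 ✓

N1=19 N2=40 N3=21 N4=83 achieved=399/3320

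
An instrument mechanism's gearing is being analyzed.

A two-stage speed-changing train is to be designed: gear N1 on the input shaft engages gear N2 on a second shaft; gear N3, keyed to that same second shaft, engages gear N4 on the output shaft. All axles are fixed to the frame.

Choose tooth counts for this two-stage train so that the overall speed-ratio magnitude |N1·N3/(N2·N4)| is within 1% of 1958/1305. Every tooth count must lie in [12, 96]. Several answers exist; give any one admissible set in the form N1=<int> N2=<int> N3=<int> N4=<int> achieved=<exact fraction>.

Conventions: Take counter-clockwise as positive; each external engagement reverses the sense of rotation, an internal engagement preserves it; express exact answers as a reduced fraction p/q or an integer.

N1=22 N2=15 N3=89 N4=87 achieved=1958/1305

design class (target 1958/1305): fixed-axis compound train
target = 1958/1305 in lowest terms: an exact hit needs N1·N3 = k·1958 and N2·N4 = k·1305 for one integer k, every count in [12, 96]; additionally prefer no 1:1 stage (N1 ≠ N2, N3 ≠ N4)
k = 1: N1·N3 = 1958 = 22·89, N2·N4 = 1305 = 15·87
achieved = 22·89/(15·87) = 1958/1305; |achieved − target| = 0 ≤ 979/65250 ✓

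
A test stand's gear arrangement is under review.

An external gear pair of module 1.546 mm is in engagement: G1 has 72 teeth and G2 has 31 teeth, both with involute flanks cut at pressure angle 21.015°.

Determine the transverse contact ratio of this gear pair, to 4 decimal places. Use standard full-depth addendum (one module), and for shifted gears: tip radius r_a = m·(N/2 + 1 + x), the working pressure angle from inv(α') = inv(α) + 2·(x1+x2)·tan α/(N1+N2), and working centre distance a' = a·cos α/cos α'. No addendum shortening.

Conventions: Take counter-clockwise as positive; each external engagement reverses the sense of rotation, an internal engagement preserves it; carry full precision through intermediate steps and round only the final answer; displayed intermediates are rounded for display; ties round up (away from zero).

1.6857

topology: single-mesh involute geometry — m = 1.546, 72T/31T pair
base radii: r_b1 = 51.954129, r_b2 = 22.369139
tip radii: r_a1 = 57.202000, r_a2 = 25.509000
no profile shift: α' = α, a' = a
action lengths: √(r_a1²−r_b1²) = 23.934020, √(r_a2²−r_b2²) = 12.260943
base pitch p_b = π·m·cos α = 4.533853
CR = (23.934020 + 12.260943 − 79.619000·sin 21.01500°)/4.533853 = 1.685676
contact ratio ≈ 1.6857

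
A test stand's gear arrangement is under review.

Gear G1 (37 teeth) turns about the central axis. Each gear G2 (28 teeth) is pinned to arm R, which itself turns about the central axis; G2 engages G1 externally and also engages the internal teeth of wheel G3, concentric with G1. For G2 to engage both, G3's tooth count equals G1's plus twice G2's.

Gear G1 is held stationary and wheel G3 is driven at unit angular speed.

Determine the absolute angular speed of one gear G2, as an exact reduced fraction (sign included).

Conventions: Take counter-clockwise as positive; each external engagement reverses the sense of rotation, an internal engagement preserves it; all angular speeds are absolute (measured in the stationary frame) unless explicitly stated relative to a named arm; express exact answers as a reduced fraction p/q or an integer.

planetary set (37T centre, 28T on arm, 93T internal) — Willis relation
ring teeth: 37 + 2·28 = 93
37(ω_sun−ω_arm) = −93(ω_ring−ω_arm),  ω_sun = 0, ω_ring = 1
37(0−ω_arm) = −93(1−ω_arm)  ⇒  130·ω_arm = 93  ⇒  ω_arm = 93/130
sun–planet mesh: 37·(0−93/130) = −28·(ω_p−ω_arm)  ⇒  ω_p−ω_arm = 3441/3640
ω_p = 93/130 + 3441/3640 = 93/56
exact speed ratio = 93/56

93/56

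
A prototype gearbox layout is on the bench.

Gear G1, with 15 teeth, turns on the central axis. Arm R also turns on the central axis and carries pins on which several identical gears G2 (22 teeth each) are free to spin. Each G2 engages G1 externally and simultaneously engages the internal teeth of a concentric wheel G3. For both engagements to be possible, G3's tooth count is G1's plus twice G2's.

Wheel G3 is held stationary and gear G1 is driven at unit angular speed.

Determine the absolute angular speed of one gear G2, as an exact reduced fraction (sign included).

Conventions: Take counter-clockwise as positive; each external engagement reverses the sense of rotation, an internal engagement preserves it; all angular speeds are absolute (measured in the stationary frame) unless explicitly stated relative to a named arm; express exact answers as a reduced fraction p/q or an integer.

class = planetary set [G3 = 15+2·22 = 59; Willis about the carrier]
ring teeth: 15 + 2·22 = 59
15(ω_sun−ω_arm) = −59(ω_ring−ω_arm),  ω_ring = 0, ω_sun = 1
15(1−ω_arm) = −59(0−ω_arm)  ⇒  74·ω_arm = 15  ⇒  ω_arm = 15/74
sun–planet mesh: 15·(1−15/74) = −22·(ω_p−ω_arm)  ⇒  ω_p−ω_arm = -885/1628
ω_p = 15/74 − 885/1628 = -15/44
exact speed ratio = -15/44

-15/44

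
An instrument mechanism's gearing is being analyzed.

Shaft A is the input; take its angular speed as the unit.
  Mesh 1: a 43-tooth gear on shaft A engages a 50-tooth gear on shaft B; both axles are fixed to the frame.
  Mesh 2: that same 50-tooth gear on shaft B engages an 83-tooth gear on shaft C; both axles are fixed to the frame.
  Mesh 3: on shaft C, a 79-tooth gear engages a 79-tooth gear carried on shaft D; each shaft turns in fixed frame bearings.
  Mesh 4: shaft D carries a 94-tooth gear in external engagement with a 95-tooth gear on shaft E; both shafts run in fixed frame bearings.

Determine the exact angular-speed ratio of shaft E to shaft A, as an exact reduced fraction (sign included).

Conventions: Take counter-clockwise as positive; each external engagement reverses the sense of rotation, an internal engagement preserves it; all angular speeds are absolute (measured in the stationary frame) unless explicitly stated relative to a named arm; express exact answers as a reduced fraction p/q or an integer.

class = fixed-axis compound train [4 meshes; 4 ratios multiply, 4 sense flips]
mesh 1 [43T→50T]: running ratio 43/50, sense −
mesh 2 [50T→83T]: running ratio 43/83, sense +
mesh 3 [79T→79T]: running ratio 43/83, sense −
mesh 4 [94T→95T]: running ratio 4042/7885, sense +
ω_out/ω_in = 4042/7885

4042/7885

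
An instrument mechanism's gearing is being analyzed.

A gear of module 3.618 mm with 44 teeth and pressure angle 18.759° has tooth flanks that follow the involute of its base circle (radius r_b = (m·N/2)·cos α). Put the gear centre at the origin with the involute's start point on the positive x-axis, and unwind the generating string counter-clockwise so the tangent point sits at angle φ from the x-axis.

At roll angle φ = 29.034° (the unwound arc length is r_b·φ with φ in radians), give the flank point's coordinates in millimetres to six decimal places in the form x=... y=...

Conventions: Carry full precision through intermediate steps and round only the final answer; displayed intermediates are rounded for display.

topology: single-mesh involute geometry — m = 3.618, N = 44
pitch radius r_p = m·N/2 = 3.618·44/2 = 79.596000
base radius r_b = r_p·cos α = 79.596000·cos 18.759° = 75.367831
roll angle φ = 29.034° = 0.50673890 rad
x = r_b·(cos φ + φ·sin φ) = 84.432072
y = r_b·(sin φ − φ·cos φ) = 3.185842

x=84.432072 y=3.185842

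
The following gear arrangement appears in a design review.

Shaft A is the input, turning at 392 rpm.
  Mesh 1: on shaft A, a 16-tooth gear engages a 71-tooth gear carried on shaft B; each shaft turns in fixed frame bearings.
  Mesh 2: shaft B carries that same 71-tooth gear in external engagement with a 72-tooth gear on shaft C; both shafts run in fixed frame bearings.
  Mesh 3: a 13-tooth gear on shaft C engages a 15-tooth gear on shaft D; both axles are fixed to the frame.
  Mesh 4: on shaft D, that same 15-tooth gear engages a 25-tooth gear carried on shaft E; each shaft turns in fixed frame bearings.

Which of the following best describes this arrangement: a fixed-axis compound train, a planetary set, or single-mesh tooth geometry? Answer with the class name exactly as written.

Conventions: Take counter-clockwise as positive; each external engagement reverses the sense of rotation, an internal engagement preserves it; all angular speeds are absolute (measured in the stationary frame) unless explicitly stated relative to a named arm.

fixed-axis compound train

topology: fixed-axis compound train — 4 meshes, A→E
classification: fixed-axis compound train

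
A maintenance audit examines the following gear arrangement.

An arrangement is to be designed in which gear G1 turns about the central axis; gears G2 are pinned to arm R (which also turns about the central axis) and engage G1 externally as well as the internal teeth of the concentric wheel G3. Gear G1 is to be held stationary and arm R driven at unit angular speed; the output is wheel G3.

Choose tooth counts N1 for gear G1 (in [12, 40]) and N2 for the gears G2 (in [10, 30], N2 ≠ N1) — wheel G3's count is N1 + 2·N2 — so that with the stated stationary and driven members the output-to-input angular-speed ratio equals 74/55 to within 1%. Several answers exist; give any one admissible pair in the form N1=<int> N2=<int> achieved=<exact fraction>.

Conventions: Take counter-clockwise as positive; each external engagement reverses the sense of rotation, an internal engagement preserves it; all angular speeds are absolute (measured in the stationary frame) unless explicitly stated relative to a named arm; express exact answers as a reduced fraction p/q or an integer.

N1=19 N2=18 achieved=74/55

planetary set to be sized for 74/55 (Willis relation)
Willis with ω_sun = 0: ω_ring/ω_arm = (N1+N3)/N3; set equal to 74/55  ⇒  N3/N1 = 1/(74/55 − 1) = 55/19
N3 = N1 + 2·N2  ⇒  N2/N1 = (N3/N1 − 1)/2 = (55/19 − 1)/2 = 18/19
smallest multiple with N1 ≥ 12 and N2 ≥ 10: k = 1  ⇒  N1 = 1·19 = 19, N2 = 1·18 = 18 (N1 ≤ 40, N2 ≤ 30, N2 ≠ N1 ✓), N3 = 19 + 2·18 = 55
check: (N1+N3)/N3 with N1 = 19, N3 = 55 gives 74/55; |achieved − target| = 0 ≤ 37/2750 ✓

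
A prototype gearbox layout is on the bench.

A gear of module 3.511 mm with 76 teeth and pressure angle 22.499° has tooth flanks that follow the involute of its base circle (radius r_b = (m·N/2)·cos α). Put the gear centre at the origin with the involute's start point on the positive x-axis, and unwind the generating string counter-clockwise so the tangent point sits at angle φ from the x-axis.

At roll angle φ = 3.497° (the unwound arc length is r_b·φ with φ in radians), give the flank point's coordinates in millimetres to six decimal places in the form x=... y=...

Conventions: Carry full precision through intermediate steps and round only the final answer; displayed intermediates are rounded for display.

x=123.492425 y=0.009338

class = single-mesh tooth geometry [base-circle involute, m = 3.511, 76T]
pitch radius r_p = m·N/2 = 3.511·76/2 = 133.418000
base radius r_b = r_p·cos α = 133.418000·cos 22.499° = 123.263051
roll angle φ = 3.497° = 0.06103416 rad
x = r_b·(cos φ + φ·sin φ) = 123.492425
y = r_b·(sin φ − φ·cos φ) = 0.009338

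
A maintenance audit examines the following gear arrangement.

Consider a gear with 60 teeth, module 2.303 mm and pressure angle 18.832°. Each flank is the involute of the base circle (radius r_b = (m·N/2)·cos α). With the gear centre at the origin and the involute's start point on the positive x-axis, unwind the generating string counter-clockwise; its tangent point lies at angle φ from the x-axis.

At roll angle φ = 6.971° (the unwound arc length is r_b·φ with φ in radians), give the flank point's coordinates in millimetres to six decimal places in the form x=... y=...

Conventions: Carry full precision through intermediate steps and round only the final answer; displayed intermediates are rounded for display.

class = single-mesh tooth geometry [base-circle involute, m = 2.303, 60T]
pitch radius r_p = m·N/2 = 2.303·60/2 = 69.090000
base radius r_b = r_p·cos α = 69.090000·cos 18.832° = 65.391552
roll angle φ = 6.971° = 0.12166690 rad
x = r_b·(cos φ + φ·sin φ) = 65.873752
y = r_b·(sin φ − φ·cos φ) = 0.039199

x=65.873752 y=0.039199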